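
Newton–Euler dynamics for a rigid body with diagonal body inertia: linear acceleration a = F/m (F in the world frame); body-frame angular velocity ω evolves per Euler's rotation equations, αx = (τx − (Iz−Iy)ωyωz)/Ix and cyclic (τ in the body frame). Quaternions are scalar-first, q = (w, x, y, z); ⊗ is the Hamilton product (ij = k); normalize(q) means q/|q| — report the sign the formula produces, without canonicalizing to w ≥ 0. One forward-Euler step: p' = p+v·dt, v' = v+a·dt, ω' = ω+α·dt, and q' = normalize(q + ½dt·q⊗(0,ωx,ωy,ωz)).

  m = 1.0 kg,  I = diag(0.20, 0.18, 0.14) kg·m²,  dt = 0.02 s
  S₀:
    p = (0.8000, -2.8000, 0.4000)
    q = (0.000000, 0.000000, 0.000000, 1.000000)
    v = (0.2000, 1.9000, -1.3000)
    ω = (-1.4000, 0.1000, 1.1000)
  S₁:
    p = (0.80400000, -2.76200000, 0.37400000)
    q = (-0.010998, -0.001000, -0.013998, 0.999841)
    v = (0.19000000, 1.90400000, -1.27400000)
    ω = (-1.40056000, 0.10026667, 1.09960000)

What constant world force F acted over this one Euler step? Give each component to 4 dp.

F = (-0.5000, 0.2000, 1.3000)

v₁ − v₀ = (-0.01000000, 0.00400000, 0.02600000)
m·(v₁−v₀)/dt = (-0.5000, 0.2000, 1.3000)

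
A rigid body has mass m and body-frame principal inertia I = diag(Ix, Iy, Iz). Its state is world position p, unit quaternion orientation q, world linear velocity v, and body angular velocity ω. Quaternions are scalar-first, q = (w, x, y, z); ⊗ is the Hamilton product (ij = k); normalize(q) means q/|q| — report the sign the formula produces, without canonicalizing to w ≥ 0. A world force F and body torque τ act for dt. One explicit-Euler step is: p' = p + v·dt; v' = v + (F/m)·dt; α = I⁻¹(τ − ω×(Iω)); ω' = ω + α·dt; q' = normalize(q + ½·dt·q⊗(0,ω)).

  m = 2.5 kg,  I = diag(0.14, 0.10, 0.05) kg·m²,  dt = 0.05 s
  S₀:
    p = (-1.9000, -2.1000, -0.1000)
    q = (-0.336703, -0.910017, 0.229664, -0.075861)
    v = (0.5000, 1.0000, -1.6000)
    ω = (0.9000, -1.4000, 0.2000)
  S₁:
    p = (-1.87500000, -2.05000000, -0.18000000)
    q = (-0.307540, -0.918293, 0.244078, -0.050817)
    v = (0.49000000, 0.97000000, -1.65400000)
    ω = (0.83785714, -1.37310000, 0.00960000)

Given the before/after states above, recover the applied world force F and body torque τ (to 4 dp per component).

F = (-0.5000, -1.5000, -2.7000)
τ = (-0.1600, 0.0700, -0.1400)

velocity change Δv = (-0.01000000, -0.03000000, -0.05400000)
applied force F = (-0.5000, -1.5000, -2.7000)
Δω = ω₁−ω₀ = (-0.06214286, 0.02690000, -0.19040000)
precession coupling = (0.0140, 0.0162, 0.0504)
τ = I·(Δω/dt) + ω₀×(Iω₀) = (-0.1600, 0.0700, -0.1400)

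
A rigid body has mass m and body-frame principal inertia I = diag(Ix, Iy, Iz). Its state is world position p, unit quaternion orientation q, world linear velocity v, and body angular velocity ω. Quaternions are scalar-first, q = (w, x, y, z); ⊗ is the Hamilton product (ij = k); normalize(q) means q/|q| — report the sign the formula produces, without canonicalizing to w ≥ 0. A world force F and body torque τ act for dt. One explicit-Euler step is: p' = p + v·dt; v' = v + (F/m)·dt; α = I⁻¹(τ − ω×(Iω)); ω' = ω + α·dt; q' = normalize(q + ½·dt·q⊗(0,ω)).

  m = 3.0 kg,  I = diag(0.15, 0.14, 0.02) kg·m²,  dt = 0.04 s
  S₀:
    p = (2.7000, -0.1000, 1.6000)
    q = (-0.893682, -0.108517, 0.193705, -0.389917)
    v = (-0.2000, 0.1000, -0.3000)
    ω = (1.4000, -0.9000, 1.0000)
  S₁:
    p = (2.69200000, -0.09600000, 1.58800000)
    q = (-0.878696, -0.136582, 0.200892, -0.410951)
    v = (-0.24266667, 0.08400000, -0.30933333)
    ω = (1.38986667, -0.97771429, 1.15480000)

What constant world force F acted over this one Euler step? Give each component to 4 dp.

F = (-3.2000, -1.2000, -0.7000)

v₁ − v₀ = (-0.04266667, -0.01600000, -0.00933333)
m·(v₁−v₀)/dt = (-3.2000, -1.2000, -0.7000)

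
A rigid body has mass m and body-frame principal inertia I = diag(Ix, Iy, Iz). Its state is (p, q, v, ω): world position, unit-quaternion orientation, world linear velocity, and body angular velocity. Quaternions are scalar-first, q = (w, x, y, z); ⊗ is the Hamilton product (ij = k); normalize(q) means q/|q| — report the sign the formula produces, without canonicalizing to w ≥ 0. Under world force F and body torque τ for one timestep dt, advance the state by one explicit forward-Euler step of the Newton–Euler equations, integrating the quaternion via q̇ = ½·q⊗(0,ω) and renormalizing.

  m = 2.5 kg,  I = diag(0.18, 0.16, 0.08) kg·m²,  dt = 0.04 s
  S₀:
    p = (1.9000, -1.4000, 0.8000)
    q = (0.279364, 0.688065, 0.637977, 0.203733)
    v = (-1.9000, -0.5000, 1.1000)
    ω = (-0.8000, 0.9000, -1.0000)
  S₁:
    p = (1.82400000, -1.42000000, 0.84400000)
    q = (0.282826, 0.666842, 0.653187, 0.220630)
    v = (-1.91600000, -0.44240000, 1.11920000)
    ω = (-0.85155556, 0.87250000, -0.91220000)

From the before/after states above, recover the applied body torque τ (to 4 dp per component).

rate change Δω = (-0.05155556, -0.02750000, 0.08780000)
I·α + gyro = (-0.1600, -0.0300, 0.1900)

τ = (-0.1600, -0.0300, 0.1900)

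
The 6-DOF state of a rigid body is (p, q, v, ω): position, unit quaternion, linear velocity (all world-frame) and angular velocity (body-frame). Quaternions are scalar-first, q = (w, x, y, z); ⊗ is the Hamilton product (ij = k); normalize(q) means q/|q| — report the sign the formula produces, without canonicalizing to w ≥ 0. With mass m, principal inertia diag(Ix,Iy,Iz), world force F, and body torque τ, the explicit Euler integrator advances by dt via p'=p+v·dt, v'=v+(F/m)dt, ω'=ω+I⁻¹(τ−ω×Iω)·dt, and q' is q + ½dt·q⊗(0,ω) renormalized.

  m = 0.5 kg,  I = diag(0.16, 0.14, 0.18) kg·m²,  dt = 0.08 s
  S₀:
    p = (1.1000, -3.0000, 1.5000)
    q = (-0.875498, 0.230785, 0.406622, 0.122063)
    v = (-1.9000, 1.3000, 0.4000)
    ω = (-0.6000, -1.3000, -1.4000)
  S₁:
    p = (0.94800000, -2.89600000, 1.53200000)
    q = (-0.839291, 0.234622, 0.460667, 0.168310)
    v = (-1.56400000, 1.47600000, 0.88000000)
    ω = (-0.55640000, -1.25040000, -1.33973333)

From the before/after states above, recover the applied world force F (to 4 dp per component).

F = (2.1000, 1.1000, 3.0000)

v₁ − v₀ = (0.33600000, 0.17600000, 0.48000000)
m·(v₁−v₀)/dt = (2.1000, 1.1000, 3.0000)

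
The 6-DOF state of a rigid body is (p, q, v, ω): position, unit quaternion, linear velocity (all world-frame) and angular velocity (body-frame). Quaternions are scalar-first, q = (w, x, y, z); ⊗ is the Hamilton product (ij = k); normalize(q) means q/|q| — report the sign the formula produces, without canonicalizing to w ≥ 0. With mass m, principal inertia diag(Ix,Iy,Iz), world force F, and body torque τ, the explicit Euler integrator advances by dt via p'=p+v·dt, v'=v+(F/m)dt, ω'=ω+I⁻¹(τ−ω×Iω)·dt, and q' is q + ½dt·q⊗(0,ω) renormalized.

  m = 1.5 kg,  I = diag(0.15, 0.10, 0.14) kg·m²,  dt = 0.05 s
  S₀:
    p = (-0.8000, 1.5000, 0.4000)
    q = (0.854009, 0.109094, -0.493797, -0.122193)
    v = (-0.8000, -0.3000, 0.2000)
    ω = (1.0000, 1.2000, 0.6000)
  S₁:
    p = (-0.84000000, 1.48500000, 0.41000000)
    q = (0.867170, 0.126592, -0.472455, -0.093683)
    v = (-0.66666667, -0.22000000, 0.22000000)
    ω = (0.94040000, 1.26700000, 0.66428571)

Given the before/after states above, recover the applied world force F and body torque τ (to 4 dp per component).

rate change Δω = (-0.05960000, 0.06700000, 0.06428571)
I·α + gyro = (-0.1500, 0.1400, 0.1200)
Δv = v₁−v₀ = (0.13333333, 0.08000000, 0.02000000)
applied force F = (4.0000, 2.4000, 0.6000)

F = (4.0000, 2.4000, 0.6000)
τ = (-0.1500, 0.1400, 0.1200)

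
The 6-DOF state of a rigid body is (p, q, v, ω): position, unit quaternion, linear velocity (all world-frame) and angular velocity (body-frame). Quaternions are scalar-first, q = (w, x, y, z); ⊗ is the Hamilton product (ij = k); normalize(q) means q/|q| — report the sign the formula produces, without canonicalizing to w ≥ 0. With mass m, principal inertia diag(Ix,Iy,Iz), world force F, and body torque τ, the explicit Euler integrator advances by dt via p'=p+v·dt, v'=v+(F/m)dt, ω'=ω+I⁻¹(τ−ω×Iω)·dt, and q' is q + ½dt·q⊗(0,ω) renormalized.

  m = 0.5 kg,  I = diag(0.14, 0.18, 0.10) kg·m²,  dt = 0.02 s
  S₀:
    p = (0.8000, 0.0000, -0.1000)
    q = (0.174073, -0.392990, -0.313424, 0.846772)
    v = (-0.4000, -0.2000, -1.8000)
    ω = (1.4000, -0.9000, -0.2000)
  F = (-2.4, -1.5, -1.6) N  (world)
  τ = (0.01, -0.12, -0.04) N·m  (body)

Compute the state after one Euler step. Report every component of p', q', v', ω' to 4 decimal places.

p' = (0.7920, -0.0040, -0.1360)
q' = (0.1784, -0.3823, -0.3039, 0.8542)
v' = (-0.4960, -0.2600, -1.8640)
ω' = (1.4035, -0.9121, -0.1979)

p' = p + v·dt = (0.7920, -0.0040, -0.1360)
v + (F/m)dt = (-0.4960, -0.2600, -1.8640)
gyro term ω×Iω = (-0.0144, -0.0112, -0.0504)
α = I⁻¹(τ − ω×Iω) = (0.1743, -0.6044, 0.1040)
new body rate ω' = (1.4035, -0.9121, -0.1979)
Hamilton product q⊗(0,ω) = (0.4374588, 1.0684818, 0.9502171, 0.7576700)
updated quaternion q' = (0.1784, -0.3823, -0.3039, 0.8542)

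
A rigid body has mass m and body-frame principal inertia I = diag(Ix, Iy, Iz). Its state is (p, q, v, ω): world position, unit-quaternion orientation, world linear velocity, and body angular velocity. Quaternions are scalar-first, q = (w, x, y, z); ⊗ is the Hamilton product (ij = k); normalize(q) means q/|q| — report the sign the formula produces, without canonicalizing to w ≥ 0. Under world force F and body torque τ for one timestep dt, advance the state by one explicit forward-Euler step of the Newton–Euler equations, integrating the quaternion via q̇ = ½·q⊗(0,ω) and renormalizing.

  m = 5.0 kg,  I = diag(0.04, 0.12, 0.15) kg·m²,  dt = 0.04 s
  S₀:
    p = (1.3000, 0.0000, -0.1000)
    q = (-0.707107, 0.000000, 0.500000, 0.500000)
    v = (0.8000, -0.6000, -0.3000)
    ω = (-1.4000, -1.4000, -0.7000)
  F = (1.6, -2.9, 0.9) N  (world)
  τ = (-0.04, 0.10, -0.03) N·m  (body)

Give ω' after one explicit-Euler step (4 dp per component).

ω' = (-1.4694, -1.3307, -0.7498)

precession coupling ω×(Iω) = (0.0294, -0.1078, 0.1568)
angular accel α = (-1.7350, 1.7317, -1.2453)
ω' = ω + α·dt = (-1.4694, -1.3307, -0.7498)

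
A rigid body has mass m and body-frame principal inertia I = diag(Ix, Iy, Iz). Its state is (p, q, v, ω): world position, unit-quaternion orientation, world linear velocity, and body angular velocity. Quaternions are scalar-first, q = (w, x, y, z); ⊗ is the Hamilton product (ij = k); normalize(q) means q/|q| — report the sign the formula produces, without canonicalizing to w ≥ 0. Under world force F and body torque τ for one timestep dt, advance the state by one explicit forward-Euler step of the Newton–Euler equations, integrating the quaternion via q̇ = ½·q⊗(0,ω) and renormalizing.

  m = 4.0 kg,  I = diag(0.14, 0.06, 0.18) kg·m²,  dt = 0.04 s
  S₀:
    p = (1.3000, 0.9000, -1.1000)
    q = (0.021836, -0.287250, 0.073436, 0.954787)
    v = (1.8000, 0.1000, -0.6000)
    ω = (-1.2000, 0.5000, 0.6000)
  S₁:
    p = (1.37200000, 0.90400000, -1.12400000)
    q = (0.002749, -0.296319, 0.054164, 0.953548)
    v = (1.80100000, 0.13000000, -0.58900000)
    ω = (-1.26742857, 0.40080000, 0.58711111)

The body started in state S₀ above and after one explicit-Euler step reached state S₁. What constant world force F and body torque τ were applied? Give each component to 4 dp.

F = (0.1000, 3.0000, 1.1000)
τ = (-0.2000, -0.1200, -0.0100)

Δω = ω₁−ω₀ = (-0.06742857, -0.09920000, -0.01288889)
ω₀×(Iω₀) = (0.0360, 0.0288, 0.0480)
τ = I·(Δω/dt) + ω₀×(Iω₀) = (-0.2000, -0.1200, -0.0100)
Δv = v₁−v₀ = (0.00100000, 0.03000000, 0.01100000)
m·(v₁−v₀)/dt = (0.1000, 3.0000, 1.1000)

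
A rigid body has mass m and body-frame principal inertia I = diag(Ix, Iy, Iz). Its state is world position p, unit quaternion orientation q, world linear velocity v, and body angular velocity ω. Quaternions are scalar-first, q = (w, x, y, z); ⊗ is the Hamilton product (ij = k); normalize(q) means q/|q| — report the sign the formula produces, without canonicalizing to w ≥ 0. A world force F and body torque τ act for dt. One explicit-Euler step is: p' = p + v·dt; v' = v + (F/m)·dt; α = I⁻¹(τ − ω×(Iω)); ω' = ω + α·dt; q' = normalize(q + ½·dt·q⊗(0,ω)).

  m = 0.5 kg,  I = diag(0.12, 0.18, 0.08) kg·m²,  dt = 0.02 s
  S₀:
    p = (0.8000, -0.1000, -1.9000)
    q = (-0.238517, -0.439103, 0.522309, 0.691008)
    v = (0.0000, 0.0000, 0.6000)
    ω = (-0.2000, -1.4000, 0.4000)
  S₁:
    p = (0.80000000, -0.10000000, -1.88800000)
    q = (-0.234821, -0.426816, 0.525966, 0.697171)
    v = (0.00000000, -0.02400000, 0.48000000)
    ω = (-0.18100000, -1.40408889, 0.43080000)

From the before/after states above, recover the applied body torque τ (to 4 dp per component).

Δω = ω₁−ω₀ = (0.01900000, -0.00408889, 0.03080000)
I·α + gyro = (0.1700, -0.0400, 0.1400)

τ = (0.1700, -0.0400, 0.1400)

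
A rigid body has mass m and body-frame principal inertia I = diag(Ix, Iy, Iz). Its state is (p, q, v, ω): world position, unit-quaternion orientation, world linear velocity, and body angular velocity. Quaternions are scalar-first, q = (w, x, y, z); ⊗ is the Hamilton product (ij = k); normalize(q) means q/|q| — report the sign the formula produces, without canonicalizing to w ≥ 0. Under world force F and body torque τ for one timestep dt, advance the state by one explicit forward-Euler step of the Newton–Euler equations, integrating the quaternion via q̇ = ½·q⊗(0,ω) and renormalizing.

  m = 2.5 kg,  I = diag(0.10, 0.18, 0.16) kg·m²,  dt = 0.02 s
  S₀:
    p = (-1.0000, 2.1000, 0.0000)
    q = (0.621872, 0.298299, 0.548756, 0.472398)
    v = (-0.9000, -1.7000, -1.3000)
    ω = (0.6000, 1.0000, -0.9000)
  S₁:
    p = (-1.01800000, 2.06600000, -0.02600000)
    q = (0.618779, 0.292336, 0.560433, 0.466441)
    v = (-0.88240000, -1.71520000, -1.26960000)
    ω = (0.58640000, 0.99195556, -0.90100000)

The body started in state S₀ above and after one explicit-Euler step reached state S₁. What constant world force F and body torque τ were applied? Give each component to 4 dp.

Δω = ω₁−ω₀ = (-0.01360000, -0.00804444, -0.00100000)
τ = I·(Δω/dt) + ω₀×(Iω₀) = (-0.0500, -0.0400, 0.0400)
v₁ − v₀ = (0.01760000, -0.01520000, 0.03040000)
F = m·Δv/dt = (2.2000, -1.9000, 3.8000)

F = (2.2000, -1.9000, 3.8000)
τ = (-0.0500, -0.0400, 0.0400)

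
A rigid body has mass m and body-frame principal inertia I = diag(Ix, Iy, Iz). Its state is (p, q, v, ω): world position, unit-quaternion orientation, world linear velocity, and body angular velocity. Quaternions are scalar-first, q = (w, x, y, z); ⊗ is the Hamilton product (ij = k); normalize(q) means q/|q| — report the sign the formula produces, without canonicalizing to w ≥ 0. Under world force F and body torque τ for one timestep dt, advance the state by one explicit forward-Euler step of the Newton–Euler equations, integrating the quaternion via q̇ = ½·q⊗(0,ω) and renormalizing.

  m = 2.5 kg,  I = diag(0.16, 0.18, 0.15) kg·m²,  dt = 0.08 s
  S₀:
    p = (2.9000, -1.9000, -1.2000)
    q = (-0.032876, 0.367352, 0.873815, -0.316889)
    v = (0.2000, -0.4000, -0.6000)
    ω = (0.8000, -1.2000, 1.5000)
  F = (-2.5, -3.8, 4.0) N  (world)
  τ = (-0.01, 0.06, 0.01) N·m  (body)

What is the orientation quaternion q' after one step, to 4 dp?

q⊗(0,ω) = (1.2300299, 0.9041549, -0.7650880, -1.1891884)
q' = normalize(q + ½dt·q⊗(0,ω)) = (0.0163, 0.4021, 0.8403, -0.3632)

q' = (0.0163, 0.4021, 0.8403, -0.3632)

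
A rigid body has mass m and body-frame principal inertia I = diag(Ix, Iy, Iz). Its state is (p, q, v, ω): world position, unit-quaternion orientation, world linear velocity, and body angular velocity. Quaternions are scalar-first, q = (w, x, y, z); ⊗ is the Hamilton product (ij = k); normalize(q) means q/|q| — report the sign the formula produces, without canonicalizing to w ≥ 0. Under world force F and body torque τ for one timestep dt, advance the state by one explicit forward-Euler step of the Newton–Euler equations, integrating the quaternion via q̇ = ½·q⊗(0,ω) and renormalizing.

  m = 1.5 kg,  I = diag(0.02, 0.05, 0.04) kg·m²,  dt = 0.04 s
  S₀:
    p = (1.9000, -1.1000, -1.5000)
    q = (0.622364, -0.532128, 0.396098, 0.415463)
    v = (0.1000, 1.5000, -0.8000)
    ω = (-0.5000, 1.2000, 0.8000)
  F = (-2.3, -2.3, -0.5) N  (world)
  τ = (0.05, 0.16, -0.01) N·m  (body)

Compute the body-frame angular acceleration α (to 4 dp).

α = (2.9800, 3.0400, 0.2000)

ω×(Iω) gyroscopic = (-0.0096, 0.0080, -0.0180)
angular accel α = (2.9800, 3.0400, 0.2000)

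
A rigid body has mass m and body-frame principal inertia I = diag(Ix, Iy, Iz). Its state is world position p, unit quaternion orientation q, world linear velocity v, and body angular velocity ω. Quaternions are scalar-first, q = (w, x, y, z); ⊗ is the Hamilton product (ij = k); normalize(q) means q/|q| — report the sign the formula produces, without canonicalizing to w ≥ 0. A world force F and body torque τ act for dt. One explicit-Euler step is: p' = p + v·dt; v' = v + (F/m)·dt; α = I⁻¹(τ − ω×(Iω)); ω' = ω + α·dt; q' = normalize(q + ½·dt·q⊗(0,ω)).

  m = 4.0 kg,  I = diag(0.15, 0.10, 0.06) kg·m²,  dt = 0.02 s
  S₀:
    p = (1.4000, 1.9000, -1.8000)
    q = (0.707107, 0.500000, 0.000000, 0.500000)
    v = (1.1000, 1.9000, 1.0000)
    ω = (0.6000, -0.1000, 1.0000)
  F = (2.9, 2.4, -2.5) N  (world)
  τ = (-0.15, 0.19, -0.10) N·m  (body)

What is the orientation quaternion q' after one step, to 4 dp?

2q̇ = q⊗(0,ω) = (-0.8000000, 0.4742642, -0.2707107, 0.6571070)
q + ½dt·q⊗(0,ω), renormalized = (0.6991, 0.5047, -0.0027, 0.5065)

q' = (0.6991, 0.5047, -0.0027, 0.5065)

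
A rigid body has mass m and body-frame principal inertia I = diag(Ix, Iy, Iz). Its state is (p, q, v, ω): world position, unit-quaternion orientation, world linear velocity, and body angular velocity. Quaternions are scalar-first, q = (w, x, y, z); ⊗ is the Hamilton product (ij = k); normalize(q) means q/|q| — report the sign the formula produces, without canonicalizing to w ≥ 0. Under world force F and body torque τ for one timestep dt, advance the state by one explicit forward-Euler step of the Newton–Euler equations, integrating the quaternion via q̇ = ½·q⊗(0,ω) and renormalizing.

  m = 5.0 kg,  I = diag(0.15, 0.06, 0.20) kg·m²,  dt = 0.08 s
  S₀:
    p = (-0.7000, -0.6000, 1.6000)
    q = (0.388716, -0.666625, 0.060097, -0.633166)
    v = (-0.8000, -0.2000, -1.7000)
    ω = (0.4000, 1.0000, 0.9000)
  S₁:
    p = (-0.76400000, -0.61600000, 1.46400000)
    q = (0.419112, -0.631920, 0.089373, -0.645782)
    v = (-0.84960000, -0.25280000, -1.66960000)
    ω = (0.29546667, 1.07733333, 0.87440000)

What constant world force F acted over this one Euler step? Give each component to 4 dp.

F = (-3.1000, -3.3000, 1.9000)

Δv = v₁−v₀ = (-0.04960000, -0.05280000, 0.03040000)
applied force F = (-3.1000, -3.3000, 1.9000)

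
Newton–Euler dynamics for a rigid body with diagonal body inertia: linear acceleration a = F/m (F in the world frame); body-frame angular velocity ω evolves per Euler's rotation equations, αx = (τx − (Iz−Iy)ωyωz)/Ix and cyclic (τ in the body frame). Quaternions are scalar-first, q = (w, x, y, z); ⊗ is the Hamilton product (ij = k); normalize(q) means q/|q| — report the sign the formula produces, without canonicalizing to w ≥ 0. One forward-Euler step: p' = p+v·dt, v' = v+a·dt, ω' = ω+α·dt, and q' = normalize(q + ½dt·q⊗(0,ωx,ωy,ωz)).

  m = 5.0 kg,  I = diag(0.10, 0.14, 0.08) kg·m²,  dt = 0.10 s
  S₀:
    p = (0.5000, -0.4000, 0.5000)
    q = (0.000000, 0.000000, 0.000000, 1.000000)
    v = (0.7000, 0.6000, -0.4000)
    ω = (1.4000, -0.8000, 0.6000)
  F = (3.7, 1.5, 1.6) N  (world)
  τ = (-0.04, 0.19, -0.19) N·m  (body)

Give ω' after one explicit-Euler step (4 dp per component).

ω×(Iω) gyroscopic = (0.0288, 0.0168, -0.0448)
α = I⁻¹(τ − ω×Iω) = (-0.6880, 1.2371, -1.8150)
new body rate ω' = (1.3312, -0.6763, 0.4185)

ω' = (1.3312, -0.6763, 0.4185)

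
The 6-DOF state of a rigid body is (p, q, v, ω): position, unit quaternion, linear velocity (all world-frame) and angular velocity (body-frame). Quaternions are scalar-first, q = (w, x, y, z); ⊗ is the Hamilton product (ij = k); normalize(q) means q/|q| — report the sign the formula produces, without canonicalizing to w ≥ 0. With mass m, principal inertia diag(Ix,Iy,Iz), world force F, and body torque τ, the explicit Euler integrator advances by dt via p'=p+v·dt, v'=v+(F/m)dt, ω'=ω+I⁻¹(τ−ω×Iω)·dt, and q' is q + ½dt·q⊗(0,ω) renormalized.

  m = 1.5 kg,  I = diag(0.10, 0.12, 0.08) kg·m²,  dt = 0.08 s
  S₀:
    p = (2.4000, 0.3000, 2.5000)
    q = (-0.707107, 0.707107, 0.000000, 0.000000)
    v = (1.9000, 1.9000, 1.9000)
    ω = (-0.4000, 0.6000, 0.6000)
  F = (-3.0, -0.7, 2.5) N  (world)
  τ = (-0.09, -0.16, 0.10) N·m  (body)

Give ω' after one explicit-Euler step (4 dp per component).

ω' = (-0.4605, 0.4965, 0.7048)

precession coupling ω×(Iω) = (-0.0144, -0.0048, -0.0048)
angular accel α = (-0.7560, -1.2933, 1.3100)
new body rate ω' = (-0.4605, 0.4965, 0.7048)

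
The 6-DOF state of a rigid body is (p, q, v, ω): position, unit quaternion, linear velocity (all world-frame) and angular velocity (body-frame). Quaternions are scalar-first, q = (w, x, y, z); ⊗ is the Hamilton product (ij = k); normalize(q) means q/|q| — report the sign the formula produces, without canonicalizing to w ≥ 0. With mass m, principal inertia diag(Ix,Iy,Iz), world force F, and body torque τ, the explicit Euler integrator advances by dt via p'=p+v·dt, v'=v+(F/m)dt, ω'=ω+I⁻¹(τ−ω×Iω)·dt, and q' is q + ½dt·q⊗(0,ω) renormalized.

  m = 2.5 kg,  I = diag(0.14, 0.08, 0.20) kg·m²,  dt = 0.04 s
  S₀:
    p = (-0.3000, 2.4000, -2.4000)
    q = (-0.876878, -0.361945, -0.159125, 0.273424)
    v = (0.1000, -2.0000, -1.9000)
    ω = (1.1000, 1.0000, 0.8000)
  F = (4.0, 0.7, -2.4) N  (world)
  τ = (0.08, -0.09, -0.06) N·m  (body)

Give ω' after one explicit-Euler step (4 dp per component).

α = I⁻¹(τ − ω×Iω) = (-0.1143, -0.4650, 0.0300)
ω + α·dt = (1.0954, 0.9814, 0.8012)

ω' = (1.0954, 0.9814, 0.8012)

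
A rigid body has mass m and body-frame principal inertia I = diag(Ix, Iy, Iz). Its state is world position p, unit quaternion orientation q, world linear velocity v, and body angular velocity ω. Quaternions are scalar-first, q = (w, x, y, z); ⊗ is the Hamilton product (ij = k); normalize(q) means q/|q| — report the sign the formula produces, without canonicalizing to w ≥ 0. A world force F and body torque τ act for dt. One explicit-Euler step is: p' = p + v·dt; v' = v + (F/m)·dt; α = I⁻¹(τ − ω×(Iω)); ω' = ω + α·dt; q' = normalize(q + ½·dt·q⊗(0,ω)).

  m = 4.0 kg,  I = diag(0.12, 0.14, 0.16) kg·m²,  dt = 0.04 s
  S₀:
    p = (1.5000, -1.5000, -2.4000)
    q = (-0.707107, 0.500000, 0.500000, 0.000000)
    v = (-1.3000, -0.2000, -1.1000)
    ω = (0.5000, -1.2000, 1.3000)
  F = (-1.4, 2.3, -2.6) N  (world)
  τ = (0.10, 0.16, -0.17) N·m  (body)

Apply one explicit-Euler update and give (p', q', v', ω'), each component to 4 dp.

α = I⁻¹(τ − ω×Iω) = (1.0933, 1.3286, -0.9875)
ω + α·dt = (0.5437, -1.1469, 1.2605)
2q̇ = q⊗(0,ω) = (0.3500000, 0.2964465, 0.1985284, -1.7692391)
updated quaternion q' = (-0.6996, 0.5056, 0.5036, -0.0354)
linear accel F/m = (-0.3500, 0.5750, -0.6500)
p' = p + v·dt = (1.4480, -1.5080, -2.4440)
v' = v + a·dt = (-1.3140, -0.1770, -1.1260)

p' = (1.4480, -1.5080, -2.4440)
q' = (-0.6996, 0.5056, 0.5036, -0.0354)
v' = (-1.3140, -0.1770, -1.1260)
ω' = (0.5437, -1.1469, 1.2605)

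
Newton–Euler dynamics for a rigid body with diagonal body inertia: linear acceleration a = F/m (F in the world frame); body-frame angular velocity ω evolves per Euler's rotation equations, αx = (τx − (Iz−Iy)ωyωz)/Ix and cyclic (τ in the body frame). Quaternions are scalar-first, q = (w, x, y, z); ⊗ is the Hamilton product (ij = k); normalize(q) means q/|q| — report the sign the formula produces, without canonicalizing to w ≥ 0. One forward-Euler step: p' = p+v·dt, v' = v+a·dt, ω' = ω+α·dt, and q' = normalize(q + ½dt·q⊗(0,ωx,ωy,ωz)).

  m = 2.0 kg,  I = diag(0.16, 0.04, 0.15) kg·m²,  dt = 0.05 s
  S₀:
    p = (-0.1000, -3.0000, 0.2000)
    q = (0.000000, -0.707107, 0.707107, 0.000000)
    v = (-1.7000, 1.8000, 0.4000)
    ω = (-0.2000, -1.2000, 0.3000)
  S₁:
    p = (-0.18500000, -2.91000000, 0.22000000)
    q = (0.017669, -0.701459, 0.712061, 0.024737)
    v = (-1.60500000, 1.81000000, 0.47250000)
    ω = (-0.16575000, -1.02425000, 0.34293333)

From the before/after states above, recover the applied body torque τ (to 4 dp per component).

τ = (0.0700, 0.1400, 0.1000)

rate change Δω = (0.03425000, 0.17575000, 0.04293333)
precession coupling = (-0.0396, -0.0006, -0.0288)
applied torque τ = (0.0700, 0.1400, 0.1000)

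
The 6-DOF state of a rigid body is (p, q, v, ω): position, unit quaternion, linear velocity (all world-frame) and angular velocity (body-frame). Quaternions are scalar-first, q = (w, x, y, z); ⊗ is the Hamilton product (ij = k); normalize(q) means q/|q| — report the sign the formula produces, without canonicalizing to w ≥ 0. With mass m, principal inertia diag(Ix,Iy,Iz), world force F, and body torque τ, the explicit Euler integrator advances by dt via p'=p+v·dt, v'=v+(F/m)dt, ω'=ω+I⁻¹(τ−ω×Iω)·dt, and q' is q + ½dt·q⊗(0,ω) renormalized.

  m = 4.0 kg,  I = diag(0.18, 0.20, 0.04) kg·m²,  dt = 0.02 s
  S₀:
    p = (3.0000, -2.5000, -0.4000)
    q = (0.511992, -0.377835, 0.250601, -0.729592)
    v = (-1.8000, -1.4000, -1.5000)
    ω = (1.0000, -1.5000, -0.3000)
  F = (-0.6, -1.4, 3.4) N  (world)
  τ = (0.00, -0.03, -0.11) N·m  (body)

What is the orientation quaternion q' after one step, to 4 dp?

2q̇ = q⊗(0,ω) = (0.5348589, -0.6575763, -1.6109305, 0.1625539)
updated quaternion q' = (0.5173, -0.3843, 0.2345, -0.7278)

q' = (0.5173, -0.3843, 0.2345, -0.7278)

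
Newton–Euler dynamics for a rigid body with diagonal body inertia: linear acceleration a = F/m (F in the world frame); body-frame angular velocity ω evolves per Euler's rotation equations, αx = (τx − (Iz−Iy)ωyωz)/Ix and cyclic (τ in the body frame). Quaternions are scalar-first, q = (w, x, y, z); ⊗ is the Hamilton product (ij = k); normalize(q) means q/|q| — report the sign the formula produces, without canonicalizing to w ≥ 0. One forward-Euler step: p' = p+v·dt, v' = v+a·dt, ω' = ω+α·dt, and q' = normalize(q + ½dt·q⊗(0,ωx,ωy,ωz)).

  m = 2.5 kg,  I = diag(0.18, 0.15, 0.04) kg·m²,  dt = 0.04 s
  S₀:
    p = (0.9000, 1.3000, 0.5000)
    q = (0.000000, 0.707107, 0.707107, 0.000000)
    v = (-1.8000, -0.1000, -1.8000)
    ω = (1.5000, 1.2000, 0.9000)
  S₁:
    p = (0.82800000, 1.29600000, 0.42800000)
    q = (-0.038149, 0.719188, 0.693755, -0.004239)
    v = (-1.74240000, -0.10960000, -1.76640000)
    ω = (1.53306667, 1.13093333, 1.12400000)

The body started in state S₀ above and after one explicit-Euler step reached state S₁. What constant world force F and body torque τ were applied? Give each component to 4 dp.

F = (3.6000, -0.6000, 2.1000)
τ = (0.0300, -0.0700, 0.1700)

Δv = v₁−v₀ = (0.05760000, -0.00960000, 0.03360000)
applied force F = (3.6000, -0.6000, 2.1000)
rate change Δω = (0.03306667, -0.06906667, 0.22400000)
gyro term ω₀×Iω₀ = (-0.1188, 0.1890, -0.0540)
I·α + gyro = (0.0300, -0.0700, 0.1700)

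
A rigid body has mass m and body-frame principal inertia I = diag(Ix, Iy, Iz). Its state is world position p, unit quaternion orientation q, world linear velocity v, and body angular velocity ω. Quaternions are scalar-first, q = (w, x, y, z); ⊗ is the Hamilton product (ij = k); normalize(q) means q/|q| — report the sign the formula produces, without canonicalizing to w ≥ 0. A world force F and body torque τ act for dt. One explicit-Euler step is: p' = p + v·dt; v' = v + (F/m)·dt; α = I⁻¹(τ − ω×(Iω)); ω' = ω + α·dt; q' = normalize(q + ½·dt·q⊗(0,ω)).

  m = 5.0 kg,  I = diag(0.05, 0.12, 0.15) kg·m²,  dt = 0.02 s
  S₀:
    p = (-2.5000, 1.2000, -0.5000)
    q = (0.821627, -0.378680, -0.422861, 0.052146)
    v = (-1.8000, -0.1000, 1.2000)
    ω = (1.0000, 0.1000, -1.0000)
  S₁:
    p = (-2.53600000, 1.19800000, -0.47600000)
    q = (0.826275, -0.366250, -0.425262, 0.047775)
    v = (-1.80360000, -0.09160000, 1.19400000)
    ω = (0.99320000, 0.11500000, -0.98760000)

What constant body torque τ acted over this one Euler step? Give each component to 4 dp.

τ = (-0.0200, 0.1900, 0.1000)

ω₁ − ω₀ = (-0.00680000, 0.01500000, 0.01240000)
ω₀×(Iω₀) = (-0.0030, 0.1000, 0.0070)
I·α + gyro = (-0.0200, 0.1900, 0.1000)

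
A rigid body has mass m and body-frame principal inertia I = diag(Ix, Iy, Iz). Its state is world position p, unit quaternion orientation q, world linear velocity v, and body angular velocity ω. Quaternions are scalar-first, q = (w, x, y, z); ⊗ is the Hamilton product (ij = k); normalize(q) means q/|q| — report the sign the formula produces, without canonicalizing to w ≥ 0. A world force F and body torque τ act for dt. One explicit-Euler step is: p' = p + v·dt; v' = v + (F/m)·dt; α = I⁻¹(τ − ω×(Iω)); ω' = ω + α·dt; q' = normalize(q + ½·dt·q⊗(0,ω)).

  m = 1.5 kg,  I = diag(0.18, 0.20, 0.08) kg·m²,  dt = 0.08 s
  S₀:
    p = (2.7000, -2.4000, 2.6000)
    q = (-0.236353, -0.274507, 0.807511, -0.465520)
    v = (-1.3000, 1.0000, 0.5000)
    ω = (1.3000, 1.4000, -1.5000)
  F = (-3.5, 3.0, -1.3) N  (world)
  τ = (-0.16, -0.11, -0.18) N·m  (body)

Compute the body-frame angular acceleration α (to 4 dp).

α = (-2.2889, 0.4250, -2.7050)

gyro term ω×Iω = (0.2520, -0.1950, 0.0364)
(τ − ω×Iω)/I = (-2.2889, 0.4250, -2.7050)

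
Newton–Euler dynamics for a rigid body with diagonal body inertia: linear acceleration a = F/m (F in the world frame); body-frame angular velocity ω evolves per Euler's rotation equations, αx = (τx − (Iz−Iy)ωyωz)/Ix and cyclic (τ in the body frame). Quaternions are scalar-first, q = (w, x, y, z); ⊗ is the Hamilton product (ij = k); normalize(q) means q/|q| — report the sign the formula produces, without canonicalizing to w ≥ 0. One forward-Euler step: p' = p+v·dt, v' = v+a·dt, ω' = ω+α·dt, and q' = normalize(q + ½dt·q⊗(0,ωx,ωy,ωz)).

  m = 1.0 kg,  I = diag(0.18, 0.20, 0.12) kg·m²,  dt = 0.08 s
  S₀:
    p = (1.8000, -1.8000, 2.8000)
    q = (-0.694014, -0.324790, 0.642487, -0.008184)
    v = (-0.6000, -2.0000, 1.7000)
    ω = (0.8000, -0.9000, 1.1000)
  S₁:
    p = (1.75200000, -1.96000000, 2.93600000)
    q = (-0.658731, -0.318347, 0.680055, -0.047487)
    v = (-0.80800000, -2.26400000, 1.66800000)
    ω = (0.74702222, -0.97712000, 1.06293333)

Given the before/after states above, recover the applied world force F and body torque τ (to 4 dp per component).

ω₁ − ω₀ = (-0.05297778, -0.07712000, -0.03706667)
τ = I·(Δω/dt) + ω₀×(Iω₀) = (-0.0400, -0.1400, -0.0700)
velocity change Δv = (-0.20800000, -0.26400000, -0.03200000)
F = m·Δv/dt = (-2.6000, -3.3000, -0.4000)

F = (-2.6000, -3.3000, -0.4000)
τ = (-0.0400, -0.1400, -0.0700)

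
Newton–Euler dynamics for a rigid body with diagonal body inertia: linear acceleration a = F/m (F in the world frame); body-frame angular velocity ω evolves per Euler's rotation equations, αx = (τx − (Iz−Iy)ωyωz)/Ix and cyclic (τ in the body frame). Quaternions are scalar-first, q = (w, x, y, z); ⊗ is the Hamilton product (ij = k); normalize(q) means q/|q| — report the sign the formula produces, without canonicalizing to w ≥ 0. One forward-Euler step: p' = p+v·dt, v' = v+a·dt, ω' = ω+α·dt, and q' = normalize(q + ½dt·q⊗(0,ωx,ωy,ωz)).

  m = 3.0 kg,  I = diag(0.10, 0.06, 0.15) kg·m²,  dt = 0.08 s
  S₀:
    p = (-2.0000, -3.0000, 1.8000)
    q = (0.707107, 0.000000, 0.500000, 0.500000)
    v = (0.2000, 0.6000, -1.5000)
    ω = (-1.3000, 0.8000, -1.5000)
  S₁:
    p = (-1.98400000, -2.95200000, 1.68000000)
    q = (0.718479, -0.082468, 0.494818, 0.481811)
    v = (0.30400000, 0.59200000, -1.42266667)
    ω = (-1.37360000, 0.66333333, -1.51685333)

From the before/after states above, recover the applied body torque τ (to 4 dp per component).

Δω = ω₁−ω₀ = (-0.07360000, -0.13666667, -0.01685333)
gyro term ω₀×Iω₀ = (-0.1080, -0.0975, 0.0416)
applied torque τ = (-0.2000, -0.2000, 0.0100)

τ = (-0.2000, -0.2000, 0.0100)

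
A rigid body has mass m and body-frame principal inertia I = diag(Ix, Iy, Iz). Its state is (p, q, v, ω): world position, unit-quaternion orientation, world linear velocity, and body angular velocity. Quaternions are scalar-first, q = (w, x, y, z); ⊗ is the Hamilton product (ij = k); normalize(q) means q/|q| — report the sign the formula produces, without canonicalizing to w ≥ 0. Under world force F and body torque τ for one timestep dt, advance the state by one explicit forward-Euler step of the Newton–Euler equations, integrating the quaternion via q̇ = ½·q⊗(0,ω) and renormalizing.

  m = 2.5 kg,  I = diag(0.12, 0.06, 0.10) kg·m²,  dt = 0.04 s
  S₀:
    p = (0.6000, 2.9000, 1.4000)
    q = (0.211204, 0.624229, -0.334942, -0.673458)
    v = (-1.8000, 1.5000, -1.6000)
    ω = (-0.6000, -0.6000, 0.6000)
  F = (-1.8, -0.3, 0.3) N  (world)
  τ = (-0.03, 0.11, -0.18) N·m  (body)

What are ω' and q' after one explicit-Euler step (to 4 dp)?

ω' = (-0.6052, -0.5219, 0.5366)
q' = (0.2227, 0.6095, -0.3368, -0.6823)

α = I⁻¹(τ − ω×Iω) = (-0.1300, 1.9533, -1.5840)
new body rate ω' = (-0.6052, -0.5219, 0.5366)
Hamilton product q⊗(0,ω) = (0.5776470, -0.7317624, -0.0971850, -0.4487802)
q' = normalize(q + ½dt·q⊗(0,ω)) = (0.2227, 0.6095, -0.3368, -0.6823)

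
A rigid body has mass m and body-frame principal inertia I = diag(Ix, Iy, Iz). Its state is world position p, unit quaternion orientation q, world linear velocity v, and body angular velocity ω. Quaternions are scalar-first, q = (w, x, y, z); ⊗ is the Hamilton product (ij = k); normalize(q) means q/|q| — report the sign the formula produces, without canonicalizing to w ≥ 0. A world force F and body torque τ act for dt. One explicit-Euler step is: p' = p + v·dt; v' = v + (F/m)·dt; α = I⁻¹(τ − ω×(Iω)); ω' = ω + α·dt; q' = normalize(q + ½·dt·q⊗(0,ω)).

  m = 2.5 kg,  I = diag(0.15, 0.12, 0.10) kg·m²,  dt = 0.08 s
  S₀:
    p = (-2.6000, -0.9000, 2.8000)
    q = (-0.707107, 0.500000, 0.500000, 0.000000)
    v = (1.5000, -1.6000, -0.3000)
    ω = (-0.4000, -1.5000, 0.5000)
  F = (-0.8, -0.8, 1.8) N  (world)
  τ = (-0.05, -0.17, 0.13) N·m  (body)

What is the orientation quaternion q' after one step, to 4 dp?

q' = (-0.6677, 0.5202, 0.5313, -0.0361)

q⊗(0,ω) = (0.9500000, 0.5328428, 0.8106605, -0.9035535)
q' = normalize(q + ½dt·q⊗(0,ω)) = (-0.6677, 0.5202, 0.5313, -0.0361)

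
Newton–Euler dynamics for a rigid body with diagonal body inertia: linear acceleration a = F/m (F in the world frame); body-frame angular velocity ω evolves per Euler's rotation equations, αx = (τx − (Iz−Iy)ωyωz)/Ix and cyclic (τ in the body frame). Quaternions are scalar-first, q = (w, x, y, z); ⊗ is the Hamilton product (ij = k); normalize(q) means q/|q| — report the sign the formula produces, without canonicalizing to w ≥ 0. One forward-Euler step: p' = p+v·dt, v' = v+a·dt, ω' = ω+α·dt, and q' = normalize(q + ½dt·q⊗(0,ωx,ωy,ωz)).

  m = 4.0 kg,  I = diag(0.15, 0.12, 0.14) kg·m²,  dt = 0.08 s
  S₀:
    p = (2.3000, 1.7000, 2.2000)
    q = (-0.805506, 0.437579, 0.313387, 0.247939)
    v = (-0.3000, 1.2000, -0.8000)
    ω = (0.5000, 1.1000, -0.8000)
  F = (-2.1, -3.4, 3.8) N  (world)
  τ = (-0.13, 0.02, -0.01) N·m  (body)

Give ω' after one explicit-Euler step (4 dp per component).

ω' = (0.4401, 1.1160, -0.7963)

α = I⁻¹(τ − ω×Iω) = (-0.7493, 0.2000, 0.0464)
ω + α·dt = (0.4401, 1.1160, -0.7963)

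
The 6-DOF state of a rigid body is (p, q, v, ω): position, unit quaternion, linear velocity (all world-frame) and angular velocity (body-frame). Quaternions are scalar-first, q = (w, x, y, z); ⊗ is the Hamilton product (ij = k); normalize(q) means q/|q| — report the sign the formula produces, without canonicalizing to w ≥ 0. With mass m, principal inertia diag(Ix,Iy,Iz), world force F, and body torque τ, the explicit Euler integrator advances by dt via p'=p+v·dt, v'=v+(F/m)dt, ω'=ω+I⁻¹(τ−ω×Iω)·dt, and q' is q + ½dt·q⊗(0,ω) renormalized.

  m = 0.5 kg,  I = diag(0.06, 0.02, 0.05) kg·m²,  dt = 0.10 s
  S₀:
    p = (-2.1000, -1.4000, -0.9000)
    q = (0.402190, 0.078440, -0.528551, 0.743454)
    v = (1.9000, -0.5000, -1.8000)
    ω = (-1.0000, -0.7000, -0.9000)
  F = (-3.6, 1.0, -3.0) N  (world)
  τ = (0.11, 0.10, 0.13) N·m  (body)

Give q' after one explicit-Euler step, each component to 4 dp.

q⊗(0,ω) = (0.3775629, 0.5939237, -0.9543910, -0.9454300)
updated quaternion q' = (0.4199, 0.1078, -0.5746, 0.6942)

q' = (0.4199, 0.1078, -0.5746, 0.6942)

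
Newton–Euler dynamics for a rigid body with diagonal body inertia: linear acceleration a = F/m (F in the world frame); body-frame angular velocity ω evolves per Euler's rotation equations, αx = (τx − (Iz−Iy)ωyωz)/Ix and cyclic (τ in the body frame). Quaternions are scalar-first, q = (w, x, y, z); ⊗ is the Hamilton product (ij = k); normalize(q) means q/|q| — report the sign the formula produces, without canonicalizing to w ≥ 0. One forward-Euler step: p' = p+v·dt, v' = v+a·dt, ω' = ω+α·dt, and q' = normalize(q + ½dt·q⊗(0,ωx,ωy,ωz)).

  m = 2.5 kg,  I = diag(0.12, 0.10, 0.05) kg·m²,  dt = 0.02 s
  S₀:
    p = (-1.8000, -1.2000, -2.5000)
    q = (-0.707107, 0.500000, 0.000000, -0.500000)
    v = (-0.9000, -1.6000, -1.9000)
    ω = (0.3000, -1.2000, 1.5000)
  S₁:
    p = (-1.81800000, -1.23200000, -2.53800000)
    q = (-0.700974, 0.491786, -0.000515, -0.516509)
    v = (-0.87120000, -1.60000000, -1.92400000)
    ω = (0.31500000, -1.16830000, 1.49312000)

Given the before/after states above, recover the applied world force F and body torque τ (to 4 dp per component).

F = (3.6000, 0.0000, -3.0000)
τ = (0.1800, 0.1900, -0.0100)

Δv = v₁−v₀ = (0.02880000, 0.00000000, -0.02400000)
F = m·Δv/dt = (3.6000, 0.0000, -3.0000)
Δω = ω₁−ω₀ = (0.01500000, 0.03170000, -0.00688000)
ω₀×(Iω₀) = (0.0900, 0.0315, 0.0072)
τ = I·(Δω/dt) + ω₀×(Iω₀) = (0.1800, 0.1900, -0.0100)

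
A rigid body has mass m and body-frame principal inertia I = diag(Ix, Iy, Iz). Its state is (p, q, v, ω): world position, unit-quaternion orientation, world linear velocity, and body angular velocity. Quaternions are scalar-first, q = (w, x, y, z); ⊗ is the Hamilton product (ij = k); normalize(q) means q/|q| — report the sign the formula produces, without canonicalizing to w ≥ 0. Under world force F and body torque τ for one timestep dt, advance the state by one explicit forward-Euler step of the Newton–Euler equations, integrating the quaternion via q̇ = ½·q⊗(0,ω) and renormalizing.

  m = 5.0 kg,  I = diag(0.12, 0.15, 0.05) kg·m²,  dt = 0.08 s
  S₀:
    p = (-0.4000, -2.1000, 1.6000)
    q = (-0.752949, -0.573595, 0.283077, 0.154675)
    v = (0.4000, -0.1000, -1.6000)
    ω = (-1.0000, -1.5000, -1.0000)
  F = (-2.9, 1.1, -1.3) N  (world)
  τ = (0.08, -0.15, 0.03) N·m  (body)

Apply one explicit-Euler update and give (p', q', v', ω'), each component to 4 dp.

p' = (-0.3680, -2.1080, 1.4720)
q' = (-0.7502, -0.5437, 0.2981, 0.2298)
v' = (0.3536, -0.0824, -1.6208)
ω' = (-0.8467, -1.6173, -1.0240)

precession coupling ω×(Iω) = (-0.1500, 0.0700, 0.0450)
(τ − ω×Iω)/I = (1.9167, -1.4667, -0.3000)
ω + α·dt = (-0.8467, -1.6173, -1.0240)
2q̇ = q⊗(0,ω) = (0.0056955, 0.7018845, 0.4011535, 1.8964185)
updated quaternion q' = (-0.7502, -0.5437, 0.2981, 0.2298)
p' = p + v·dt = (-0.3680, -2.1080, 1.4720)
v' = v + a·dt = (0.3536, -0.0824, -1.6208)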